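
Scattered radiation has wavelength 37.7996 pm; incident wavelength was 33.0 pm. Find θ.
168.00°

First find the wavelength shift:
Δλ = λ' - λ = 37.7996 - 33.0 = 4.7996 pm

Using Δλ = λ_C(1 - cos θ), with λ_C = h/(m_e·c) ≈ 2.42631024 pm:
cos θ = 1 - Δλ/λ_C
cos θ = 1 - 4.7996/2.42631024
cos θ = -0.978148

θ = arccos(-0.978148)
θ = 168.00°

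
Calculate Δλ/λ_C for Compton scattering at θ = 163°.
1.9563 λ_C

The Compton shift formula is:
Δλ = λ_C(1 - cos θ)

Dividing both sides by λ_C:
Δλ/λ_C = 1 - cos θ

For θ = 163°:
Δλ/λ_C = 1 - cos(163°)
Δλ/λ_C = 1 - -0.9563
Δλ/λ_C = 1.9563

This means the shift is 1.9563 × λ_C = 4.7466 pm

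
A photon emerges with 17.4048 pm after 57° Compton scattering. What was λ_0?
16.3000 pm

From λ' = λ + Δλ, we have λ = λ' - Δλ

First calculate the Compton shift:
Δλ = λ_C(1 - cos θ)
Δλ = 2.4263 × (1 - cos(57°))
Δλ = 2.4263 × 0.4554
Δλ = 1.1048 pm

Initial wavelength:
λ = λ' - Δλ
λ = 17.4048 - 1.1048
λ = 16.3000 pm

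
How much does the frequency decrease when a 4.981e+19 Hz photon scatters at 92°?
1.466e+19 Hz (decrease)

Convert frequency to wavelength (c = 299792458 m/s):
λ₀ = c/f₀ = 299792458/4.981e+19 = 6.0187203e-12 m = 6.0187 pm

Calculate Compton shift:
Δλ = λ_C(1 - cos(92°)) = 2.5110 pm

Final wavelength:
λ' = λ₀ + Δλ = 6.0187 + 2.5110 = 8.5297 pm

Final frequency:
f' = c/λ' = 299792458/8.5297075e-12 = 3.5146862e+19 Hz

Frequency shift (decrease):
Δf = f₀ - f' = 4.981e+19 - 3.5146862e+19 = 1.466e+19 Hz

(Intermediate values are shown rounded; full precision is carried through to the final answer.)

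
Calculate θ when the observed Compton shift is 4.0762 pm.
132.84°

From the Compton formula Δλ = λ_C(1 - cos θ), we can solve for θ:

cos θ = 1 - Δλ/λ_C

Given:
- Δλ = 4.0762 pm
- λ_C = h/(m_e·c) ≈ 2.42631024 pm

cos θ = 1 - 4.0762/2.42631024
cos θ = 1 - 1.680000
cos θ = -0.680000

θ = arccos(-0.680000)
θ = 132.84°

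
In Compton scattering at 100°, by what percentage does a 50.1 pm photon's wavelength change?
5.6839%

Calculate the Compton shift:
Δλ = λ_C(1 - cos(100°))
Δλ = 2.4263 × (1 - cos(100°))
Δλ = 2.4263 × 1.1736
Δλ = 2.8476 pm

Percentage change:
(Δλ/λ₀) × 100 = (2.8476/50.1) × 100
= 5.6839%

(Intermediate values are shown rounded; full precision is carried through to the final answer.)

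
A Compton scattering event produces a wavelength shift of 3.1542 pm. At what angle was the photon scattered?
107.46°

From the Compton formula Δλ = λ_C(1 - cos θ), we can solve for θ:

cos θ = 1 - Δλ/λ_C

Given:
- Δλ = 3.1542 pm
- λ_C = h/(m_e·c) ≈ 2.42631024 pm

cos θ = 1 - 3.1542/2.42631024
cos θ = 1 - 1.299999
cos θ = -0.299999

θ = arccos(-0.299999)
θ = 107.46°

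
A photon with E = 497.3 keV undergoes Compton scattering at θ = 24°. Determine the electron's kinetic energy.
38.5941 keV

By energy conservation: K_e = E_initial - E_final

First find the scattered photon energy:
Initial wavelength: λ = hc/E = 2.4931 pm
Compton shift: Δλ = λ_C(1 - cos(24°)) = 0.2098 pm
Final wavelength: λ' = 2.4931 + 0.2098 = 2.7029 pm
Final photon energy: E' = hc/λ' = 458.7059 keV

Electron kinetic energy:
K_e = E - E' = 497.3000 - 458.7059 = 38.5941 keV

(Intermediate values are shown rounded; full precision is carried through to the final answer.)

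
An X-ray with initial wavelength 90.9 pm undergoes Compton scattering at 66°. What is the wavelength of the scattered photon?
92.3394 pm

Using the Compton scattering formula:
λ' = λ + Δλ = λ + λ_C(1 - cos θ)

Given:
- Initial wavelength λ = 90.9 pm
- Scattering angle θ = 66°
- Compton wavelength λ_C ≈ 2.4263 pm

Calculate the shift:
Δλ = 2.4263 × (1 - cos(66°))
Δλ = 2.4263 × 0.5933
Δλ = 1.4394 pm

Final wavelength:
λ' = 90.9 + 1.4394 = 92.3394 pm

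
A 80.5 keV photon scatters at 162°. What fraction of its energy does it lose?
0.2351 (or 23.51%)

Calculate initial and final photon energies:

Initial: E₀ = 80.5 keV → λ₀ = 15.4018 pm
Compton shift: Δλ = 4.7339 pm
Final wavelength: λ' = 20.1356 pm
Final energy: E' = 61.5745 keV

Fractional energy loss:
(E₀ - E')/E₀ = (80.5000 - 61.5745)/80.5000
= 18.9255/80.5000
= 0.2351
= 23.51%

(Intermediate values are shown rounded; full precision is carried through to the final answer.)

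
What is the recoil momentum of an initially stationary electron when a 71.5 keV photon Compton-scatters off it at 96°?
5.3103e-23 kg·m/s

The electron is initially at rest, so by conservation of momentum:
p⃗_e = p⃗₀ − p⃗'  (incident photon momentum minus scattered photon momentum)

Photon momentum magnitudes (p = h/λ = E/c):
λ₀ = hc/E₀ = 17.3404 pm → p₀ = h/λ₀ = 3.8212e-23 kg·m/s
Δλ = λ_C(1 − cos 96°) = 2.6799 pm
λ' = 20.0204 pm → p' = h/λ' = 3.3097e-23 kg·m/s

The scattered photon makes angle θ = 96° with the incident direction, so by the law of cosines:
|p⃗_e|² = p₀² + p'² − 2p₀p'cos θ
|p⃗_e|² = (3.8212e-23)² + (3.3097e-23)² − 2·3.8212e-23·3.3097e-23·cos(96°)
|p⃗_e| = 5.3103e-23 kg·m/s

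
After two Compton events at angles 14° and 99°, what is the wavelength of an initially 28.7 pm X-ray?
31.5779 pm

Apply Compton shift twice:

First scattering at θ₁ = 14°:
Δλ₁ = λ_C(1 - cos(14°))
Δλ₁ = 2.4263 × 0.0297
Δλ₁ = 0.0721 pm

After first scattering:
λ₁ = 28.7 + 0.0721 = 28.7721 pm

Second scattering at θ₂ = 99°:
Δλ₂ = λ_C(1 - cos(99°))
Δλ₂ = 2.4263 × 1.1564
Δλ₂ = 2.8059 pm

Final wavelength:
λ₂ = 28.7721 + 2.8059 = 31.5779 pm

Total shift: Δλ_total = 0.0721 + 2.8059 = 2.8779 pm

(Intermediate values are shown rounded; full precision is carried through to the final answer.)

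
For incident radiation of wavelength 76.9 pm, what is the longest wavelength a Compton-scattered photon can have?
81.7526 pm (at θ = 180°)

The Compton shift is Δλ = λ_C(1 − cos θ).

Since cos θ ranges from −1 to 1, the factor (1 − cos θ) ranges from 0 to 2; the maximum shift occurs at θ = 180° (backscattering):
Δλ_max = 2λ_C = 2 × 2.4263 pm = 4.8526 pm

Maximum scattered wavelength:
λ'_max = λ₀ + Δλ_max = 76.9 + 4.8526 = 81.7526 pm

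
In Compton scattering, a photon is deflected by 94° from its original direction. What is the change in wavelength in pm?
2.5956 pm

Using the Compton scattering formula:
Δλ = λ_C(1 - cos θ)

where λ_C = h/(m_e·c) ≈ 2.4263 pm is the Compton wavelength of an electron.

For θ = 94°:
cos(94°) = -0.0698
1 - cos(94°) = 1.0698

Δλ = 2.4263 × 1.0698
Δλ = 2.5956 pm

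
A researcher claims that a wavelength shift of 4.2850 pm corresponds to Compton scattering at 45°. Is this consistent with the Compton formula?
No, inconsistent

Calculate the expected shift for θ = 45°:

Δλ_expected = λ_C(1 - cos(45°))
Δλ_expected = 2.4263 × (1 - cos(45°))
Δλ_expected = 2.4263 × 0.2929
Δλ_expected = 0.7106 pm

Given shift: 4.2850 pm
Expected shift: 0.7106 pm
Difference: 3.5743 pm

The values do not match. The given shift corresponds to θ ≈ 140.0°, not 45°.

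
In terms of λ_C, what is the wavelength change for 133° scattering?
1.6820 λ_C

The Compton shift formula is:
Δλ = λ_C(1 - cos θ)

Dividing both sides by λ_C:
Δλ/λ_C = 1 - cos θ

For θ = 133°:
Δλ/λ_C = 1 - cos(133°)
Δλ/λ_C = 1 - -0.6820
Δλ/λ_C = 1.6820

This means the shift is 1.6820 × λ_C = 4.0810 pm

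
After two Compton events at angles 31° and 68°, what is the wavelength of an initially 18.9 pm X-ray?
20.7640 pm

Apply Compton shift twice:

First scattering at θ₁ = 31°:
Δλ₁ = λ_C(1 - cos(31°))
Δλ₁ = 2.4263 × 0.1428
Δλ₁ = 0.3466 pm

After first scattering:
λ₁ = 18.9 + 0.3466 = 19.2466 pm

Second scattering at θ₂ = 68°:
Δλ₂ = λ_C(1 - cos(68°))
Δλ₂ = 2.4263 × 0.6254
Δλ₂ = 1.5174 pm

Final wavelength:
λ₂ = 19.2466 + 1.5174 = 20.7640 pm

Total shift: Δλ_total = 0.3466 + 1.5174 = 1.8640 pm

(Intermediate values are shown rounded; full precision is carried through to the final answer.)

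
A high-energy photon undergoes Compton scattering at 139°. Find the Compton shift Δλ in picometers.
4.2575 pm

Using the Compton scattering formula:
Δλ = λ_C(1 - cos θ)

where λ_C = h/(m_e·c) ≈ 2.4263 pm is the Compton wavelength of an electron.

For θ = 139°:
cos(139°) = -0.7547
1 - cos(139°) = 1.7547

Δλ = 2.4263 × 1.7547
Δλ = 4.2575 pm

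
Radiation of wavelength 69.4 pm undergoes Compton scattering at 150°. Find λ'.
73.9276 pm

Using the Compton formula: λ' = λ + λ_C(1 − cos θ)

For θ = 150°, cos θ = -√3/2 (exact) ≈ -0.8660, so:
1 − cos 150° = 1 − (-√3/2) ≈ 1.8660

Δλ = λ_C × 1.8660 = 2.4263 × 1.8660 = 4.5276 pm

λ' = 69.4 + 4.5276 = 73.9276 pm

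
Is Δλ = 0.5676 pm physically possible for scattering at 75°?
No, inconsistent

Calculate the expected shift for θ = 75°:

Δλ_expected = λ_C(1 - cos(75°))
Δλ_expected = 2.4263 × (1 - cos(75°))
Δλ_expected = 2.4263 × 0.7412
Δλ_expected = 1.7983 pm

Given shift: 0.5676 pm
Expected shift: 1.7983 pm
Difference: 1.2307 pm

The values do not match. The given shift corresponds to θ ≈ 40.0°, not 75°.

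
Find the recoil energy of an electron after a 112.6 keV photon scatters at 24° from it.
2.1050 keV

By energy conservation: K_e = E_initial - E_final

First find the scattered photon energy:
Initial wavelength: λ = hc/E = 11.0110 pm
Compton shift: Δλ = λ_C(1 - cos(24°)) = 0.2098 pm
Final wavelength: λ' = 11.0110 + 0.2098 = 11.2208 pm
Final photon energy: E' = hc/λ' = 110.4950 keV

Electron kinetic energy:
K_e = E - E' = 112.6000 - 110.4950 = 2.1050 keV

(Intermediate values are shown rounded; full precision is carried through to the final answer.)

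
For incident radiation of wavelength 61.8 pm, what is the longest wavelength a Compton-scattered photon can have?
66.6526 pm (at θ = 180°)

The Compton shift is Δλ = λ_C(1 − cos θ).

Since cos θ ranges from −1 to 1, the factor (1 − cos θ) ranges from 0 to 2; the maximum shift occurs at θ = 180° (backscattering):
Δλ_max = 2λ_C = 2 × 2.4263 pm = 4.8526 pm

Maximum scattered wavelength:
λ'_max = λ₀ + Δλ_max = 61.8 + 4.8526 = 66.6526 pm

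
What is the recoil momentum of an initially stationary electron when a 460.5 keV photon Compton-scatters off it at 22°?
9.2234e-23 kg·m/s

The electron is initially at rest, so by conservation of momentum:
p⃗_e = p⃗₀ − p⃗'  (incident photon momentum minus scattered photon momentum)

Photon momentum magnitudes (p = h/λ = E/c):
λ₀ = hc/E₀ = 2.6924 pm → p₀ = h/λ₀ = 2.4610e-22 kg·m/s
Δλ = λ_C(1 − cos 22°) = 0.1767 pm
λ' = 2.8691 pm → p' = h/λ' = 2.3095e-22 kg·m/s

The scattered photon makes angle θ = 22° with the incident direction, so by the law of cosines:
|p⃗_e|² = p₀² + p'² − 2p₀p'cos θ
|p⃗_e|² = (2.4610e-22)² + (2.3095e-22)² − 2·2.4610e-22·2.3095e-22·cos(22°)
|p⃗_e| = 9.2234e-23 kg·m/s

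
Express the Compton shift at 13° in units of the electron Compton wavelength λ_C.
0.0256 λ_C

The Compton shift formula is:
Δλ = λ_C(1 - cos θ)

Dividing both sides by λ_C:
Δλ/λ_C = 1 - cos θ

For θ = 13°:
Δλ/λ_C = 1 - cos(13°)
Δλ/λ_C = 1 - 0.9744
Δλ/λ_C = 0.0256

This means the shift is 0.0256 × λ_C = 0.0622 pm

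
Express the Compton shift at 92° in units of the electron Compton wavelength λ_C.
1.0349 λ_C

The Compton shift formula is:
Δλ = λ_C(1 - cos θ)

Dividing both sides by λ_C:
Δλ/λ_C = 1 - cos θ

For θ = 92°:
Δλ/λ_C = 1 - cos(92°)
Δλ/λ_C = 1 - -0.0349
Δλ/λ_C = 1.0349

This means the shift is 1.0349 × λ_C = 2.5110 pm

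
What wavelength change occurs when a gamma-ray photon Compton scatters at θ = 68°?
1.5174 pm

Using the Compton scattering formula:
Δλ = λ_C(1 - cos θ)

where λ_C = h/(m_e·c) ≈ 2.4263 pm is the Compton wavelength of an electron.

For θ = 68°:
cos(68°) = 0.3746
1 - cos(68°) = 0.6254

Δλ = 2.4263 × 0.6254
Δλ = 1.5174 pm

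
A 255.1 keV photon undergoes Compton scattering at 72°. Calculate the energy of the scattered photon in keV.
189.6723 keV

First convert energy to wavelength:
λ = hc/E, with hc ≈ 1239.842 keV·pm (i.e. 1239.842 eV·nm)

For E = 255.1 keV = 255100 eV:
λ = 1239.842 keV·pm / 255.1 keV
λ = 4.8602 pm

Calculate the Compton shift:
Δλ = λ_C(1 - cos(72°)) = 2.4263 × 0.6910
Δλ = 1.6765 pm

Final wavelength:
λ' = 4.8602 + 1.6765 = 6.5368 pm

Final energy:
E' = hc/λ' = 1239.842 / 6.5368 = 189.6723 keV

(Intermediate values are shown rounded; full precision is carried through to the final answer.)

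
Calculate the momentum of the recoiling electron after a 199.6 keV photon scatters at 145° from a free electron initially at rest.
1.6176e-22 kg·m/s

The electron is initially at rest, so by conservation of momentum:
p⃗_e = p⃗₀ − p⃗'  (incident photon momentum minus scattered photon momentum)

Photon momentum magnitudes (p = h/λ = E/c):
λ₀ = hc/E₀ = 6.2116 pm → p₀ = h/λ₀ = 1.0667e-22 kg·m/s
Δλ = λ_C(1 − cos 145°) = 4.4138 pm
λ' = 10.6255 pm → p' = h/λ' = 6.2360e-23 kg·m/s

The scattered photon makes angle θ = 145° with the incident direction, so by the law of cosines:
|p⃗_e|² = p₀² + p'² − 2p₀p'cos θ
|p⃗_e|² = (1.0667e-22)² + (6.2360e-23)² − 2·1.0667e-22·6.2360e-23·cos(145°)
|p⃗_e| = 1.6176e-22 kg·m/s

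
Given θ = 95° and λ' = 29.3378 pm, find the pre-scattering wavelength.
26.7000 pm

From λ' = λ + Δλ, we have λ = λ' - Δλ

First calculate the Compton shift:
Δλ = λ_C(1 - cos θ)
Δλ = 2.4263 × (1 - cos(95°))
Δλ = 2.4263 × 1.0872
Δλ = 2.6378 pm

Initial wavelength:
λ = λ' - Δλ
λ = 29.3378 - 2.6378
λ = 26.7000 pm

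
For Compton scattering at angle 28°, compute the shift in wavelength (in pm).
0.2840 pm

Using the Compton scattering formula:
Δλ = λ_C(1 - cos θ)

where λ_C = h/(m_e·c) ≈ 2.4263 pm is the Compton wavelength of an electron.

For θ = 28°:
cos(28°) = 0.8829
1 - cos(28°) = 0.1171

Δλ = 2.4263 × 0.1171
Δλ = 0.2840 pm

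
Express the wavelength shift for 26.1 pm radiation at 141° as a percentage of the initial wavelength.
16.5207%

Calculate the Compton shift:
Δλ = λ_C(1 - cos(141°))
Δλ = 2.4263 × (1 - cos(141°))
Δλ = 2.4263 × 1.7771
Δλ = 4.3119 pm

Percentage change:
(Δλ/λ₀) × 100 = (4.3119/26.1) × 100
= 16.5207%

(Intermediate values are shown rounded; full precision is carried through to the final answer.)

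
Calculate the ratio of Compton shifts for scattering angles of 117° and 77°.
117° produces the larger shift by a factor of 1.876

Calculate both shifts using Δλ = λ_C(1 - cos θ):

For θ₁ = 77°:
Δλ₁ = 2.4263 × (1 - cos(77°))
Δλ₁ = 2.4263 × 0.7750
Δλ₁ = 1.8805 pm

For θ₂ = 117°:
Δλ₂ = 2.4263 × (1 - cos(117°))
Δλ₂ = 2.4263 × 1.4540
Δλ₂ = 3.5278 pm

The 117° angle produces the larger shift.
Ratio: 3.5278/1.8805 = 1.876

(Intermediate values are shown rounded; full precision is carried through to the final answer.)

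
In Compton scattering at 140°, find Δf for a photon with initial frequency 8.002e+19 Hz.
4.269e+19 Hz (decrease)

Convert frequency to wavelength (c = 299792458 m/s):
λ₀ = c/f₀ = 299792458/8.002e+19 = 3.7464691e-12 m = 3.7465 pm

Calculate Compton shift:
Δλ = λ_C(1 - cos(140°)) = 4.2850 pm

Final wavelength:
λ' = λ₀ + Δλ = 3.7465 + 4.2850 = 8.0314 pm

Final frequency:
f' = c/λ' = 299792458/8.0314408e-12 = 3.7327357e+19 Hz

Frequency shift (decrease):
Δf = f₀ - f' = 8.002e+19 - 3.7327357e+19 = 4.269e+19 Hz

(Intermediate values are shown rounded; full precision is carried through to the final answer.)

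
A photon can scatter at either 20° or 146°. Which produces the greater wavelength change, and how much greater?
146° produces the larger shift by a factor of 30.329

Calculate both shifts using Δλ = λ_C(1 - cos θ):

For θ₁ = 20°:
Δλ₁ = 2.4263 × (1 - cos(20°))
Δλ₁ = 2.4263 × 0.0603
Δλ₁ = 0.1463 pm

For θ₂ = 146°:
Δλ₂ = 2.4263 × (1 - cos(146°))
Δλ₂ = 2.4263 × 1.8290
Δλ₂ = 4.4378 pm

The 146° angle produces the larger shift.
Ratio: 4.4378/0.1463 = 30.329

(Intermediate values are shown rounded; full precision is carried through to the final answer.)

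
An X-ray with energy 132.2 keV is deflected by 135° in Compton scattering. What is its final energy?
91.7009 keV

First convert energy to wavelength:
λ = hc/E, with hc ≈ 1239.842 keV·pm (i.e. 1239.842 eV·nm)

For E = 132.2 keV = 132200 eV:
λ = 1239.842 keV·pm / 132.2 keV
λ = 9.3785 pm

Calculate the Compton shift:
Δλ = λ_C(1 - cos(135°)) = 2.4263 × 1.7071
Δλ = 4.1420 pm

Final wavelength:
λ' = 9.3785 + 4.1420 = 13.5205 pm

Final energy:
E' = hc/λ' = 1239.842 / 13.5205 = 91.7009 keV

(Intermediate values are shown rounded; full precision is carried through to the final answer.)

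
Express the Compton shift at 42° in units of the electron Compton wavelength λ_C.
0.2569 λ_C

The Compton shift formula is:
Δλ = λ_C(1 - cos θ)

Dividing both sides by λ_C:
Δλ/λ_C = 1 - cos θ

For θ = 42°:
Δλ/λ_C = 1 - cos(42°)
Δλ/λ_C = 1 - 0.7431
Δλ/λ_C = 0.2569

This means the shift is 0.2569 × λ_C = 0.6232 pm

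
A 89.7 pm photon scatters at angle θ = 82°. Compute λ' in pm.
91.7886 pm

Using the Compton scattering formula:
λ' = λ + Δλ = λ + λ_C(1 - cos θ)

Given:
- Initial wavelength λ = 89.7 pm
- Scattering angle θ = 82°
- Compton wavelength λ_C ≈ 2.4263 pm

Calculate the shift:
Δλ = 2.4263 × (1 - cos(82°))
Δλ = 2.4263 × 0.8608
Δλ = 2.0886 pm

Final wavelength:
λ' = 89.7 + 2.0886 = 91.7886 pm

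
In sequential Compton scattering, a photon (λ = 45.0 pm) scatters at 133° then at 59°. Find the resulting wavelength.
50.2577 pm

Apply Compton shift twice:

First scattering at θ₁ = 133°:
Δλ₁ = λ_C(1 - cos(133°))
Δλ₁ = 2.4263 × 1.6820
Δλ₁ = 4.0810 pm

After first scattering:
λ₁ = 45.0 + 4.0810 = 49.0810 pm

Second scattering at θ₂ = 59°:
Δλ₂ = λ_C(1 - cos(59°))
Δλ₂ = 2.4263 × 0.4850
Δλ₂ = 1.1767 pm

Final wavelength:
λ₂ = 49.0810 + 1.1767 = 50.2577 pm

Total shift: Δλ_total = 4.0810 + 1.1767 = 5.2577 pm

(Intermediate values are shown rounded; full precision is carried through to the final answer.)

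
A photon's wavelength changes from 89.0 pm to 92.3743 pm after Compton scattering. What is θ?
113.00°

First find the wavelength shift:
Δλ = λ' - λ = 92.3743 - 89.0 = 3.3743 pm

Using Δλ = λ_C(1 - cos θ), with λ_C = h/(m_e·c) ≈ 2.42631024 pm:
cos θ = 1 - Δλ/λ_C
cos θ = 1 - 3.3743/2.42631024
cos θ = -0.390713

θ = arccos(-0.390713)
θ = 113.00°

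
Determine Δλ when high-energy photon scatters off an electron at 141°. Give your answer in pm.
4.3119 pm

Using the Compton scattering formula:
Δλ = λ_C(1 - cos θ)

where λ_C = h/(m_e·c) ≈ 2.4263 pm is the Compton wavelength of an electron.

For θ = 141°:
cos(141°) = -0.7771
1 - cos(141°) = 1.7771

Δλ = 2.4263 × 1.7771
Δλ = 4.3119 pm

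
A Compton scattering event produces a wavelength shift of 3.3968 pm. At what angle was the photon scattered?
113.58°

From the Compton formula Δλ = λ_C(1 - cos θ), we can solve for θ:

cos θ = 1 - Δλ/λ_C

Given:
- Δλ = 3.3968 pm
- λ_C = h/(m_e·c) ≈ 2.42631024 pm

cos θ = 1 - 3.3968/2.42631024
cos θ = 1 - 1.399986
cos θ = -0.399986

θ = arccos(-0.399986)
θ = 113.58°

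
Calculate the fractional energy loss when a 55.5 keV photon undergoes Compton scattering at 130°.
0.1514 (or 15.14%)

Calculate initial and final photon energies:

Initial: E₀ = 55.5 keV → λ₀ = 22.3395 pm
Compton shift: Δλ = 3.9859 pm
Final wavelength: λ' = 26.3254 pm
Final energy: E' = 47.0968 keV

Fractional energy loss:
(E₀ - E')/E₀ = (55.5000 - 47.0968)/55.5000
= 8.4032/55.5000
= 0.1514
= 15.14%

(Intermediate values are shown rounded; full precision is carried through to the final answer.)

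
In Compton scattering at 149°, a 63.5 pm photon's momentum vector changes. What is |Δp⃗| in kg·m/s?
1.9445e-23 kg·m/s

Photon momentum magnitude is p = h/λ.

Initial momentum:
p₀ = h/λ = 6.6261e-34/6.3500e-11 = 1.0435e-23 kg·m/s

After scattering:
λ' = λ + Δλ = 63.5 + 4.5061 = 68.0061 pm
p' = h/λ' = 6.6261e-34/6.8006e-11 = 9.7434e-24 kg·m/s

Momentum is a vector; the scattered photon's direction makes angle θ = 149° with the incident direction. The magnitude of the vector change Δp⃗ = p⃗₀ − p⃗' is found from the law of cosines:
|Δp⃗|² = p₀² + p'² − 2p₀p'cos θ
|Δp⃗|² = (1.0435e-23)² + (9.7434e-24)² − 2·1.0435e-23·9.7434e-24·cos(149°)
|Δp⃗| = 1.9445e-23 kg·m/s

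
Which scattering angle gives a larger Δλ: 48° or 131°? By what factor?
131° produces the larger shift by a factor of 5.005

Calculate both shifts using Δλ = λ_C(1 - cos θ):

For θ₁ = 48°:
Δλ₁ = 2.4263 × (1 - cos(48°))
Δλ₁ = 2.4263 × 0.3309
Δλ₁ = 0.8028 pm

For θ₂ = 131°:
Δλ₂ = 2.4263 × (1 - cos(131°))
Δλ₂ = 2.4263 × 1.6561
Δλ₂ = 4.0181 pm

The 131° angle produces the larger shift.
Ratio: 4.0181/0.8028 = 5.005

(Intermediate values are shown rounded; full precision is carried through to the final answer.)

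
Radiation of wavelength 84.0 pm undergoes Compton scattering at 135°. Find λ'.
88.1420 pm

Using the Compton formula: λ' = λ + λ_C(1 − cos θ)

For θ = 135°, cos θ = -√2/2 (exact) ≈ -0.7071, so:
1 − cos 135° = 1 − (-√2/2) ≈ 1.7071

Δλ = λ_C × 1.7071 = 2.4263 × 1.7071 = 4.1420 pm

λ' = 84.0 + 4.1420 = 88.1420 pm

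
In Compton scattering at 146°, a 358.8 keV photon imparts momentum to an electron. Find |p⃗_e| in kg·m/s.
2.6553e-22 kg·m/s

The electron is initially at rest, so by conservation of momentum:
p⃗_e = p⃗₀ − p⃗'  (incident photon momentum minus scattered photon momentum)

Photon momentum magnitudes (p = h/λ = E/c):
λ₀ = hc/E₀ = 3.4555 pm → p₀ = h/λ₀ = 1.9175e-22 kg·m/s
Δλ = λ_C(1 − cos 146°) = 4.4378 pm
λ' = 7.8933 pm → p' = h/λ' = 8.3945e-23 kg·m/s

The scattered photon makes angle θ = 146° with the incident direction, so by the law of cosines:
|p⃗_e|² = p₀² + p'² − 2p₀p'cos θ
|p⃗_e|² = (1.9175e-22)² + (8.3945e-23)² − 2·1.9175e-22·8.3945e-23·cos(146°)
|p⃗_e| = 2.6553e-22 kg·m/s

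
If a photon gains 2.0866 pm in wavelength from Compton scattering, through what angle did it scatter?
81.95°

From the Compton formula Δλ = λ_C(1 - cos θ), we can solve for θ:

cos θ = 1 - Δλ/λ_C

Given:
- Δλ = 2.0866 pm
- λ_C = h/(m_e·c) ≈ 2.42631024 pm

cos θ = 1 - 2.0866/2.42631024
cos θ = 1 - 0.859989
cos θ = 0.140011

θ = arccos(0.140011)
θ = 81.95°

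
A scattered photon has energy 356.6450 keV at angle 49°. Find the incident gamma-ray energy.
469.3000 keV

Convert final energy to wavelength (hc ≈ 1239.842 keV·pm):
λ' = hc/E' = 1239.842 / 356.6450 = 3.4764 pm

Calculate the Compton shift:
Δλ = λ_C(1 - cos(49°))
Δλ = 2.4263 × (1 - cos(49°))
Δλ = 0.8345 pm

Initial wavelength:
λ = λ' - Δλ = 3.4764 - 0.8345 = 2.6419 pm

Initial energy:
E = hc/λ = 1239.842 / 2.6419 = 469.3000 keV

(Intermediate values are shown rounded; full precision is carried through to the final answer.)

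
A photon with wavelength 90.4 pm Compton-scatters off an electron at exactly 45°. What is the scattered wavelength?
91.1106 pm

Using the Compton formula: λ' = λ + λ_C(1 − cos θ)

For θ = 45°, cos θ = √2/2 (exact) ≈ 0.7071, so:
1 − cos 45° = 1 − (√2/2) ≈ 0.2929

Δλ = λ_C × 0.2929 = 2.4263 × 0.2929 = 0.7106 pm

λ' = 90.4 + 0.7106 = 91.1106 pm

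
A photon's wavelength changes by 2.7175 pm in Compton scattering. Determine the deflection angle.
96.89°

From the Compton formula Δλ = λ_C(1 - cos θ), we can solve for θ:

cos θ = 1 - Δλ/λ_C

Given:
- Δλ = 2.7175 pm
- λ_C = h/(m_e·c) ≈ 2.42631024 pm

cos θ = 1 - 2.7175/2.42631024
cos θ = 1 - 1.120013
cos θ = -0.120013

θ = arccos(-0.120013)
θ = 96.89°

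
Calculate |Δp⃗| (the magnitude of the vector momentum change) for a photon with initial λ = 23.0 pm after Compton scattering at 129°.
4.8226e-23 kg·m/s

Photon momentum magnitude is p = h/λ.

Initial momentum:
p₀ = h/λ = 6.6261e-34/2.3000e-11 = 2.8809e-23 kg·m/s

After scattering:
λ' = λ + Δλ = 23.0 + 3.9532 = 26.9532 pm
p' = h/λ' = 6.6261e-34/2.6953e-11 = 2.4584e-23 kg·m/s

Momentum is a vector; the scattered photon's direction makes angle θ = 129° with the incident direction. The magnitude of the vector change Δp⃗ = p⃗₀ − p⃗' is found from the law of cosines:
|Δp⃗|² = p₀² + p'² − 2p₀p'cos θ
|Δp⃗|² = (2.8809e-23)² + (2.4584e-23)² − 2·2.8809e-23·2.4584e-23·cos(129°)
|Δp⃗| = 4.8226e-23 kg·m/s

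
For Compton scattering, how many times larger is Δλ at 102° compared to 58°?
102° produces the larger shift by a factor of 2.570

Calculate both shifts using Δλ = λ_C(1 - cos θ):

For θ₁ = 58°:
Δλ₁ = 2.4263 × (1 - cos(58°))
Δλ₁ = 2.4263 × 0.4701
Δλ₁ = 1.1406 pm

For θ₂ = 102°:
Δλ₂ = 2.4263 × (1 - cos(102°))
Δλ₂ = 2.4263 × 1.2079
Δλ₂ = 2.9308 pm

The 102° angle produces the larger shift.
Ratio: 2.9308/1.1406 = 2.570

(Intermediate values are shown rounded; full precision is carried through to the final answer.)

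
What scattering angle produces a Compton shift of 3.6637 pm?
120.66°

From the Compton formula Δλ = λ_C(1 - cos θ), we can solve for θ:

cos θ = 1 - Δλ/λ_C

Given:
- Δλ = 3.6637 pm
- λ_C = h/(m_e·c) ≈ 2.42631024 pm

cos θ = 1 - 3.6637/2.42631024
cos θ = 1 - 1.509988
cos θ = -0.509988

θ = arccos(-0.509988)
θ = 120.66°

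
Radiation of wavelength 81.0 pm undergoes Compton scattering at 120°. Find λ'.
84.6395 pm

Using the Compton formula: λ' = λ + λ_C(1 − cos θ)

For θ = 120°, cos θ = -1/2 (exact) = -0.5000, so:
1 − cos 120° = 1 − (-1/2) = 1.5000

Δλ = λ_C × 1.5000 = 2.4263 × 1.5000 = 3.6395 pm

λ' = 81.0 + 3.6395 = 84.6395 pm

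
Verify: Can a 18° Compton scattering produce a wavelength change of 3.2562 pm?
No, inconsistent

Calculate the expected shift for θ = 18°:

Δλ_expected = λ_C(1 - cos(18°))
Δλ_expected = 2.4263 × (1 - cos(18°))
Δλ_expected = 2.4263 × 0.0489
Δλ_expected = 0.1188 pm

Given shift: 3.2562 pm
Expected shift: 0.1188 pm
Difference: 3.1374 pm

The values do not match. The given shift corresponds to θ ≈ 110.0°, not 18°.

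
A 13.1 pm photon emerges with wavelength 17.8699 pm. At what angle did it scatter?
165.00°

First find the wavelength shift:
Δλ = λ' - λ = 17.8699 - 13.1 = 4.7699 pm

Using Δλ = λ_C(1 - cos θ), with λ_C = h/(m_e·c) ≈ 2.42631024 pm:
cos θ = 1 - Δλ/λ_C
cos θ = 1 - 4.7699/2.42631024
cos θ = -0.965907

θ = arccos(-0.965907)
θ = 165.00°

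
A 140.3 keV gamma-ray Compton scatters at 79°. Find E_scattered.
114.7957 keV

First convert energy to wavelength:
λ = hc/E, with hc ≈ 1239.842 keV·pm (i.e. 1239.842 eV·nm)

For E = 140.3 keV = 140300 eV:
λ = 1239.842 keV·pm / 140.3 keV
λ = 8.8371 pm

Calculate the Compton shift:
Δλ = λ_C(1 - cos(79°)) = 2.4263 × 0.8092
Δλ = 1.9633 pm

Final wavelength:
λ' = 8.8371 + 1.9633 = 10.8004 pm

Final energy:
E' = hc/λ' = 1239.842 / 10.8004 = 114.7957 keV

(Intermediate values are shown rounded; full precision is carried through to the final answer.)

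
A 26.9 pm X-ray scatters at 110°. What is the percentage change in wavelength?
12.1047%

Calculate the Compton shift:
Δλ = λ_C(1 - cos(110°))
Δλ = 2.4263 × (1 - cos(110°))
Δλ = 2.4263 × 1.3420
Δλ = 3.2562 pm

Percentage change:
(Δλ/λ₀) × 100 = (3.2562/26.9) × 100
= 12.1047%

(Intermediate values are shown rounded; full precision is carried through to the final answer.)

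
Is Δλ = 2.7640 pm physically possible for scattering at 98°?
Yes, consistent

Calculate the expected shift for θ = 98°:

Δλ_expected = λ_C(1 - cos(98°))
Δλ_expected = 2.4263 × (1 - cos(98°))
Δλ_expected = 2.4263 × 1.1392
Δλ_expected = 2.7640 pm

Given shift: 2.7640 pm
Expected shift: 2.7640 pm
Difference: 0.0000 pm

The values match. This is consistent with Compton scattering at the stated angle.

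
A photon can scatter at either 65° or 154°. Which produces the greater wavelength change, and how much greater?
154° produces the larger shift by a factor of 3.289

Calculate both shifts using Δλ = λ_C(1 - cos θ):

For θ₁ = 65°:
Δλ₁ = 2.4263 × (1 - cos(65°))
Δλ₁ = 2.4263 × 0.5774
Δλ₁ = 1.4009 pm

For θ₂ = 154°:
Δλ₂ = 2.4263 × (1 - cos(154°))
Δλ₂ = 2.4263 × 1.8988
Δλ₂ = 4.6071 pm

The 154° angle produces the larger shift.
Ratio: 4.6071/1.4009 = 3.289

(Intermediate values are shown rounded; full precision is carried through to the final answer.)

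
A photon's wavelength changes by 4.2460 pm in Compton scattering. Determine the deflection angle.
138.59°

From the Compton formula Δλ = λ_C(1 - cos θ), we can solve for θ:

cos θ = 1 - Δλ/λ_C

Given:
- Δλ = 4.2460 pm
- λ_C = h/(m_e·c) ≈ 2.42631024 pm

cos θ = 1 - 4.2460/2.42631024
cos θ = 1 - 1.749982
cos θ = -0.749982

θ = arccos(-0.749982)
θ = 138.59°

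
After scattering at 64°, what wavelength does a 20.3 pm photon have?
21.6627 pm

Using the Compton scattering formula:
λ' = λ + Δλ = λ + λ_C(1 - cos θ)

Given:
- Initial wavelength λ = 20.3 pm
- Scattering angle θ = 64°
- Compton wavelength λ_C ≈ 2.4263 pm

Calculate the shift:
Δλ = 2.4263 × (1 - cos(64°))
Δλ = 2.4263 × 0.5616
Δλ = 1.3627 pm

Final wavelength:
λ' = 20.3 + 1.3627 = 21.6627 pm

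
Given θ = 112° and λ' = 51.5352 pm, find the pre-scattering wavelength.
48.2000 pm

From λ' = λ + Δλ, we have λ = λ' - Δλ

First calculate the Compton shift:
Δλ = λ_C(1 - cos θ)
Δλ = 2.4263 × (1 - cos(112°))
Δλ = 2.4263 × 1.3746
Δλ = 3.3352 pm

Initial wavelength:
λ = λ' - Δλ
λ = 51.5352 - 3.3352
λ = 48.2000 pm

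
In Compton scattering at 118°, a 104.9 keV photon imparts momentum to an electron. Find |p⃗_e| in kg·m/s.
8.5235e-23 kg·m/s

The electron is initially at rest, so by conservation of momentum:
p⃗_e = p⃗₀ − p⃗'  (incident photon momentum minus scattered photon momentum)

Photon momentum magnitudes (p = h/λ = E/c):
λ₀ = hc/E₀ = 11.8193 pm → p₀ = h/λ₀ = 5.6062e-23 kg·m/s
Δλ = λ_C(1 − cos 118°) = 3.5654 pm
λ' = 15.3847 pm → p' = h/λ' = 4.3069e-23 kg·m/s

The scattered photon makes angle θ = 118° with the incident direction, so by the law of cosines:
|p⃗_e|² = p₀² + p'² − 2p₀p'cos θ
|p⃗_e|² = (5.6062e-23)² + (4.3069e-23)² − 2·5.6062e-23·4.3069e-23·cos(118°)
|p⃗_e| = 8.5235e-23 kg·m/s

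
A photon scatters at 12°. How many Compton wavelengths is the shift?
0.0219 λ_C

The Compton shift formula is:
Δλ = λ_C(1 - cos θ)

Dividing both sides by λ_C:
Δλ/λ_C = 1 - cos θ

For θ = 12°:
Δλ/λ_C = 1 - cos(12°)
Δλ/λ_C = 1 - 0.9781
Δλ/λ_C = 0.0219

This means the shift is 0.0219 × λ_C = 0.0530 pm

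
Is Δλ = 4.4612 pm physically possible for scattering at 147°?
Yes, consistent

Calculate the expected shift for θ = 147°:

Δλ_expected = λ_C(1 - cos(147°))
Δλ_expected = 2.4263 × (1 - cos(147°))
Δλ_expected = 2.4263 × 1.8387
Δλ_expected = 4.4612 pm

Given shift: 4.4612 pm
Expected shift: 4.4612 pm
Difference: 0.0000 pm

The values match. This is consistent with Compton scattering at the stated angle.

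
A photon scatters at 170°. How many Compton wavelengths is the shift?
1.9848 λ_C

The Compton shift formula is:
Δλ = λ_C(1 - cos θ)

Dividing both sides by λ_C:
Δλ/λ_C = 1 - cos θ

For θ = 170°:
Δλ/λ_C = 1 - cos(170°)
Δλ/λ_C = 1 - -0.9848
Δλ/λ_C = 1.9848

This means the shift is 1.9848 × λ_C = 4.8158 pm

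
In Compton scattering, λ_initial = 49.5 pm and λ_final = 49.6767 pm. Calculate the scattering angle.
22.00°

First find the wavelength shift:
Δλ = λ' - λ = 49.6767 - 49.5 = 0.1767 pm

Using Δλ = λ_C(1 - cos θ), with λ_C = h/(m_e·c) ≈ 2.42631024 pm:
cos θ = 1 - Δλ/λ_C
cos θ = 1 - 0.1767/2.42631024
cos θ = 0.927173

θ = arccos(0.927173)
θ = 22.00°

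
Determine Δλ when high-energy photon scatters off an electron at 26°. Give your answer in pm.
0.2456 pm

Using the Compton scattering formula:
Δλ = λ_C(1 - cos θ)

where λ_C = h/(m_e·c) ≈ 2.4263 pm is the Compton wavelength of an electron.

For θ = 26°:
cos(26°) = 0.8988
1 - cos(26°) = 0.1012

Δλ = 2.4263 × 0.1012
Δλ = 0.2456 pm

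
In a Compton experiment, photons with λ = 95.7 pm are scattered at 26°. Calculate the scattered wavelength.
95.9456 pm

Using the Compton scattering formula:
λ' = λ + Δλ = λ + λ_C(1 - cos θ)

Given:
- Initial wavelength λ = 95.7 pm
- Scattering angle θ = 26°
- Compton wavelength λ_C ≈ 2.4263 pm

Calculate the shift:
Δλ = 2.4263 × (1 - cos(26°))
Δλ = 2.4263 × 0.1012
Δλ = 0.2456 pm

Final wavelength:
λ' = 95.7 + 0.2456 = 95.9456 pm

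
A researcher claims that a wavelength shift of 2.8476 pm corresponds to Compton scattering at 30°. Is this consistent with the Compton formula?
No, inconsistent

Calculate the expected shift for θ = 30°:

Δλ_expected = λ_C(1 - cos(30°))
Δλ_expected = 2.4263 × (1 - cos(30°))
Δλ_expected = 2.4263 × 0.1340
Δλ_expected = 0.3251 pm

Given shift: 2.8476 pm
Expected shift: 0.3251 pm
Difference: 2.5226 pm

The values do not match. The given shift corresponds to θ ≈ 100.0°, not 30°.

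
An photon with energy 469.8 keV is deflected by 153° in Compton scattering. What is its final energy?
171.5509 keV

First convert energy to wavelength:
λ = hc/E, with hc ≈ 1239.842 keV·pm (i.e. 1239.842 eV·nm)

For E = 469.8 keV = 469800 eV:
λ = 1239.842 keV·pm / 469.8 keV
λ = 2.6391 pm

Calculate the Compton shift:
Δλ = λ_C(1 - cos(153°)) = 2.4263 × 1.8910
Δλ = 4.5882 pm

Final wavelength:
λ' = 2.6391 + 4.5882 = 7.2273 pm

Final energy:
E' = hc/λ' = 1239.842 / 7.2273 = 171.5509 keV

(Intermediate values are shown rounded; full precision is carried through to the final answer.)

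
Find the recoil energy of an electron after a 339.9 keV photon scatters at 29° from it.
26.1651 keV

By energy conservation: K_e = E_initial - E_final

First find the scattered photon energy:
Initial wavelength: λ = hc/E = 3.6477 pm
Compton shift: Δλ = λ_C(1 - cos(29°)) = 0.3042 pm
Final wavelength: λ' = 3.6477 + 0.3042 = 3.9519 pm
Final photon energy: E' = hc/λ' = 313.7349 keV

Electron kinetic energy:
K_e = E - E' = 339.9000 - 313.7349 = 26.1651 keV

(Intermediate values are shown rounded; full precision is carried through to the final answer.)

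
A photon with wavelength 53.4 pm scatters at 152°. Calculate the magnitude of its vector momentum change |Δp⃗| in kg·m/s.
2.3132e-23 kg·m/s

Photon momentum magnitude is p = h/λ.

Initial momentum:
p₀ = h/λ = 6.6261e-34/5.3400e-11 = 1.2408e-23 kg·m/s

After scattering:
λ' = λ + Δλ = 53.4 + 4.5686 = 57.9686 pm
p' = h/λ' = 6.6261e-34/5.7969e-11 = 1.1430e-23 kg·m/s

Momentum is a vector; the scattered photon's direction makes angle θ = 152° with the incident direction. The magnitude of the vector change Δp⃗ = p⃗₀ − p⃗' is found from the law of cosines:
|Δp⃗|² = p₀² + p'² − 2p₀p'cos θ
|Δp⃗|² = (1.2408e-23)² + (1.1430e-23)² − 2·1.2408e-23·1.1430e-23·cos(152°)
|Δp⃗| = 2.3132e-23 kg·m/s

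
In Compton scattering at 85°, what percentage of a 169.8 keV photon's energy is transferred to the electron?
0.2327 (or 23.27%)

Calculate initial and final photon energies:

Initial: E₀ = 169.8 keV → λ₀ = 7.3018 pm
Compton shift: Δλ = 2.2148 pm
Final wavelength: λ' = 9.5166 pm
Final energy: E' = 130.2817 keV

Fractional energy loss:
(E₀ - E')/E₀ = (169.8000 - 130.2817)/169.8000
= 39.5183/169.8000
= 0.2327
= 23.27%

(Intermediate values are shown rounded; full precision is carried through to the final answer.)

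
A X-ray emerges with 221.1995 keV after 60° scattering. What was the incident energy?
282.3000 keV

Convert final energy to wavelength (hc ≈ 1239.842 keV·pm):
λ' = hc/E' = 1239.842 / 221.1995 = 5.6051 pm

Calculate the Compton shift:
Δλ = λ_C(1 - cos(60°))
Δλ = 2.4263 × (1 - cos(60°))
Δλ = 1.2132 pm

Initial wavelength:
λ = λ' - Δλ = 5.6051 - 1.2132 = 4.3919 pm

Initial energy:
E = hc/λ = 1239.842 / 4.3919 = 282.3000 keV

(Intermediate values are shown rounded; full precision is carried through to the final answer.)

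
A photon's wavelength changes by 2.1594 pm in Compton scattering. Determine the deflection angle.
83.68°

From the Compton formula Δλ = λ_C(1 - cos θ), we can solve for θ:

cos θ = 1 - Δλ/λ_C

Given:
- Δλ = 2.1594 pm
- λ_C = h/(m_e·c) ≈ 2.42631024 pm

cos θ = 1 - 2.1594/2.42631024
cos θ = 1 - 0.889993
cos θ = 0.110007

θ = arccos(0.110007)
θ = 83.68°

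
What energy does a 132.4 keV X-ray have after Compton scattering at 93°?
104.0340 keV

First convert energy to wavelength:
λ = hc/E, with hc ≈ 1239.842 keV·pm (i.e. 1239.842 eV·nm)

For E = 132.4 keV = 132400 eV:
λ = 1239.842 keV·pm / 132.4 keV
λ = 9.3644 pm

Calculate the Compton shift:
Δλ = λ_C(1 - cos(93°)) = 2.4263 × 1.0523
Δλ = 2.5533 pm

Final wavelength:
λ' = 9.3644 + 2.5533 = 11.9177 pm

Final energy:
E' = hc/λ' = 1239.842 / 11.9177 = 104.0340 keV

(Intermediate values are shown rounded; full precision is carried through to the final answer.)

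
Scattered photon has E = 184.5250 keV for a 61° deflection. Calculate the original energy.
226.6999 keV

Convert final energy to wavelength (hc ≈ 1239.842 keV·pm):
λ' = hc/E' = 1239.842 / 184.5250 = 6.7191 pm

Calculate the Compton shift:
Δλ = λ_C(1 - cos(61°))
Δλ = 2.4263 × (1 - cos(61°))
Δλ = 1.2500 pm

Initial wavelength:
λ = λ' - Δλ = 6.7191 - 1.2500 = 5.4691 pm

Initial energy:
E = hc/λ = 1239.842 / 5.4691 = 226.6999 keV

(Intermediate values are shown rounded; full precision is carried through to the final answer.)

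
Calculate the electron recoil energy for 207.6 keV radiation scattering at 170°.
92.6724 keV

By energy conservation: K_e = E_initial - E_final

First find the scattered photon energy:
Initial wavelength: λ = hc/E = 5.9723 pm
Compton shift: Δλ = λ_C(1 - cos(170°)) = 4.8158 pm
Final wavelength: λ' = 5.9723 + 4.8158 = 10.7880 pm
Final photon energy: E' = hc/λ' = 114.9276 keV

Electron kinetic energy:
K_e = E - E' = 207.6000 - 114.9276 = 92.6724 keV

(Intermediate values are shown rounded; full precision is carried through to the final answer.)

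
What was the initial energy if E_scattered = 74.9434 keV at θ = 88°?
87.3000 keV

Convert final energy to wavelength (hc ≈ 1239.842 keV·pm):
λ' = hc/E' = 1239.842 / 74.9434 = 16.5437 pm

Calculate the Compton shift:
Δλ = λ_C(1 - cos(88°))
Δλ = 2.4263 × (1 - cos(88°))
Δλ = 2.3416 pm

Initial wavelength:
λ = λ' - Δλ = 16.5437 - 2.3416 = 14.2021 pm

Initial energy:
E = hc/λ = 1239.842 / 14.2021 = 87.3000 keV

(Intermediate values are shown rounded; full precision is carried through to the final answer.)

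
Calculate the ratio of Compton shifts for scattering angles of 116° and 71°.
116° produces the larger shift by a factor of 2.133

Calculate both shifts using Δλ = λ_C(1 - cos θ):

For θ₁ = 71°:
Δλ₁ = 2.4263 × (1 - cos(71°))
Δλ₁ = 2.4263 × 0.6744
Δλ₁ = 1.6364 pm

For θ₂ = 116°:
Δλ₂ = 2.4263 × (1 - cos(116°))
Δλ₂ = 2.4263 × 1.4384
Δλ₂ = 3.4899 pm

The 116° angle produces the larger shift.
Ratio: 3.4899/1.6364 = 2.133

(Intermediate values are shown rounded; full precision is carried through to the final answer.)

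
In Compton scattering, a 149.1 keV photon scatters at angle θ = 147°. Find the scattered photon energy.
97.0394 keV

First convert energy to wavelength:
λ = hc/E, with hc ≈ 1239.842 keV·pm (i.e. 1239.842 eV·nm)

For E = 149.1 keV = 149100 eV:
λ = 1239.842 keV·pm / 149.1 keV
λ = 8.3155 pm

Calculate the Compton shift:
Δλ = λ_C(1 - cos(147°)) = 2.4263 × 1.8387
Δλ = 4.4612 pm

Final wavelength:
λ' = 8.3155 + 4.4612 = 12.7767 pm

Final energy:
E' = hc/λ' = 1239.842 / 12.7767 = 97.0394 keV

(Intermediate values are shown rounded; full precision is carried through to the final answer.)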